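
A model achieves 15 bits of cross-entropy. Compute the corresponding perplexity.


Perplexity formula: PP = 2^H
H = 15
PP = 2^15
PP = 2^15 = 32768

32768


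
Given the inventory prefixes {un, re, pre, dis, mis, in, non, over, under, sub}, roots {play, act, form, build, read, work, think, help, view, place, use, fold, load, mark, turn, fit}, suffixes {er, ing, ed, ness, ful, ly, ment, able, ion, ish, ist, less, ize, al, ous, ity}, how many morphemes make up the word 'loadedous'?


Segmenting 'loadedous' against the inventory:
  'load' -> root (morpheme 1)
  'ed' -> suffix (morpheme 2)
  'ous' -> suffix (morpheme 3)
Total morphemes: 3

3


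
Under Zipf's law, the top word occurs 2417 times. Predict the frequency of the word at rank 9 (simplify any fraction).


Zipf's law: freq(rank) = f1 / rank
f1 = 2417, rank = 9
freq = 2417 / 9
GCD(2417, 9) = 1
Simplified: 2417/9

2417/9


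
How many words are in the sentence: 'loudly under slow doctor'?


Counting words by splitting on spaces:
  Word 1: 'loudly'
  Word 2: 'under'
  Word 3: 'slow'
  Word 4: 'doctor'
Total words: 4

4


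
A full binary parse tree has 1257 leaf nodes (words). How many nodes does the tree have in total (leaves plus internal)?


Leaf nodes (terminals): 1257
Internal nodes = n - 1 = 1257 - 1 = 1256
Total = leaves + internal = 1257 + 1256 = 2513

2513


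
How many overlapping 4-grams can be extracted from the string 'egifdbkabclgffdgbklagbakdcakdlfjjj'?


String 'egifdbkabclgffdgbklagbakdcakdlfjjj' has length L = 34.
Number of overlapping n-grams = L - n + 1
Substituting: 34 - 4 + 1 = 31

31


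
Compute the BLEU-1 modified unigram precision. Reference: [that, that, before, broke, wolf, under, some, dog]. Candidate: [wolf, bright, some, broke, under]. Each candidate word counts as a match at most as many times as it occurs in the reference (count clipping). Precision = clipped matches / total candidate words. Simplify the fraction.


Reference word counts: {'before': 1, 'broke': 1, 'dog': 1, 'some': 1, 'that': 2, 'under': 1, 'wolf': 1}
Checking each candidate word (with clipping):
  'wolf' -> in reference (ref count 1, used 1/1) -> match (matches: 1)
  'bright' -> not in reference -> no match (matches: 1)
  'some' -> in reference (ref count 1, used 1/1) -> match (matches: 2)
  'broke' -> in reference (ref count 1, used 1/1) -> match (matches: 3)
  'under' -> in reference (ref count 1, used 1/1) -> match (matches: 4)
Clipped matches: 4, Candidate length: 5
Precision = 4/5

4/5


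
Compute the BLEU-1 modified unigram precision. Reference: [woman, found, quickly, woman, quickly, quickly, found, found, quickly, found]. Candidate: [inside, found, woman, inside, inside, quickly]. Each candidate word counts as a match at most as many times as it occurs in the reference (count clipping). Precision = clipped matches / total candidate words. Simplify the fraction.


Reference word counts: {'found': 4, 'quickly': 4, 'woman': 2}
Checking each candidate word (with clipping):
  'inside' -> not in reference -> no match (matches: 0)
  'found' -> in reference (ref count 4, used 1/4) -> match (matches: 1)
  'woman' -> in reference (ref count 2, used 1/2) -> match (matches: 2)
  'inside' -> not in reference -> no match (matches: 2)
  'inside' -> not in reference -> no match (matches: 2)
  'quickly' -> in reference (ref count 4, used 1/4) -> match (matches: 3)
Clipped matches: 3, Candidate length: 6
Precision = 3/6 = 1/2

1/2


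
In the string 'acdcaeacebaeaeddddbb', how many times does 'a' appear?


Scanning 'acdcaeacebaeaeddddbb' for 'a':
  Position 0: 'a' -> MATCH (count: 1)
  Position 4: 'a' -> MATCH (count: 2)
  Position 6: 'a' -> MATCH (count: 3)
  Position 10: 'a' -> MATCH (count: 4)
  Position 12: 'a' -> MATCH (count: 5)
Total occurrences of 'a': 5

5


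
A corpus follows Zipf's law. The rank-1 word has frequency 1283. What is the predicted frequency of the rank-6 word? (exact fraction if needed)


Zipf's law: freq(rank) = f1 / rank
f1 = 1283, rank = 6
freq = 1283 / 6
GCD(1283, 6) = 1
Simplified: 1283/6

1283/6


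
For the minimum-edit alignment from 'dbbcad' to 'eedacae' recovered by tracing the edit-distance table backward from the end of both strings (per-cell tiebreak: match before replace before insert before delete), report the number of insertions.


Edit distance = 5. Backtracking from cell (6, 7) with preference match > replace > insert > delete,
then listing the resulting alignment 'dbbcad' -> 'eedacae' left to right:
  Step 1: insert 'e' [insertion #1]
  Step 2: replace d->e
  Step 3: replace b->d
  Step 4: replace b->a
  Step 5: keep 'c'
  Step 6: keep 'a'
  Step 7: replace d->e
Total insertions: 1

1


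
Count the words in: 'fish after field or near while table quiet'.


Counting words by splitting on spaces:
  Word 1: 'fish'
  Word 2: 'after'
  Word 3: 'field'
  Word 4: 'or'
  Word 5: 'near'
  Word 6: 'while'
  Word 7: 'table'
  Word 8: 'quiet'
Total words: 8

8


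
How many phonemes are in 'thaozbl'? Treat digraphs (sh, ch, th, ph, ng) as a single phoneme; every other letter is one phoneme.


Parsing 'thaozbl' greedily, digraphs first:
  'th' -> digraph (1 consonant phoneme) (phonemes so far: 1)
  'a' -> vowel phoneme (phonemes so far: 2)
  'o' -> vowel phoneme (phonemes so far: 3)
  'z' -> consonant phoneme (phonemes so far: 4)
  'b' -> consonant phoneme (phonemes so far: 5)
  'l' -> consonant phoneme (phonemes so far: 6)
Total phonemes: 6

6


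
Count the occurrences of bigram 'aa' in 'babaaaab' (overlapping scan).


Scanning 'babaaaab' for bigram 'aa':
  Position 0: 'ba' -> no
  Position 1: 'ab' -> no
  Position 2: 'ba' -> no
  Position 3: 'aa' -> MATCH
  Position 4: 'aa' -> MATCH
  Position 5: 'aa' -> MATCH
  Position 6: 'ab' -> no
Total matches: 3

3


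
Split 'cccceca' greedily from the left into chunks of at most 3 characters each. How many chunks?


'cccceca' has 7 characters.
Chunking with max size 3:
  Chunk 1: 'ccc' (positions 0-2)
  Chunk 2: 'cec' (positions 3-5)
  Chunk 3: 'a' (positions 6-6)
Total chunks: ceil(7 / 3) = 3

3


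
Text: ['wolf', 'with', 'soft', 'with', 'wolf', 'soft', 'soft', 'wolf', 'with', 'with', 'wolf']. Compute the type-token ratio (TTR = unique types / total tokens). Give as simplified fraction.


Tokens: 11
Unique types: ('soft', 'with', 'wolf') = 3
TTR = 3/11
Already in lowest terms.

3/11


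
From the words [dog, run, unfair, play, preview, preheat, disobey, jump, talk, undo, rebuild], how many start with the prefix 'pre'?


Checking each word for prefix 'pre':
  'dog' -> no (count: 0)
  'run' -> no (count: 0)
  'unfair' -> no (count: 0)
  'play' -> no (count: 0)
  'preview' -> YES, starts with 'pre' (count: 1)
  'preheat' -> YES, starts with 'pre' (count: 2)
  'disobey' -> no (count: 2)
  'jump' -> no (count: 2)
  'talk' -> no (count: 2)
  'undo' -> no (count: 2)
  'rebuild' -> no (count: 2)
Total with prefix 'pre': 2

2


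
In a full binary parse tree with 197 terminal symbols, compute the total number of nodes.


Leaf nodes (terminals): 197
Internal nodes = n - 1 = 197 - 1 = 196
Total = leaves + internal = 197 + 196 = 393

393


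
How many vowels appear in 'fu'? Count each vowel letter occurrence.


Scanning each character of 'fu':
  Position 1: 'f' -> consonant (running count: 0)
  Position 2: 'u' -> vowel (running count: 1)
Total vowels: 1

1


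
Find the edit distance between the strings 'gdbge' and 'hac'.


Building DP table for s1='gdbge' (len 5) and s2='hac' (len 3):
       h  a  c
    0  1  2  3
  g 1  1  2  3
  d 2  2  2  3
  b 3  3  3  3
  g 4  4  4  4
  e 5  5  5  5
Edit distance = dp[5][3] = 5

5


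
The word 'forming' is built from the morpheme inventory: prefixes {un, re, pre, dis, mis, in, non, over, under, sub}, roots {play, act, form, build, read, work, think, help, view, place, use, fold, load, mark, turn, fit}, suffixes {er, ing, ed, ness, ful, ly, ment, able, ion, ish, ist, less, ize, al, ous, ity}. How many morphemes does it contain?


Segmenting 'forming' against the inventory:
  'form' -> root (morpheme 1)
  'ing' -> suffix (morpheme 2)
Total morphemes: 2

2


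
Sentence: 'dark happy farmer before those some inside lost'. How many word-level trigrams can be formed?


Word trigrams from [8] words:
  Trigram 1: (dark happy farmer)
  Trigram 2: (happy farmer before)
  Trigram 3: (farmer before those)
  Trigram 4: (before those some)
  Trigram 5: (those some inside)
  Trigram 6: (some inside lost)
Total word trigrams: 8 - 2 = 6

6


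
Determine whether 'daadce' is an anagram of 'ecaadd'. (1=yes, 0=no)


Sort characters of 'daadce': 'aacdde'
Sort characters of 'ecaadd': 'aacdde'
Sorted forms match -> they ARE anagrams
Result: 1

1


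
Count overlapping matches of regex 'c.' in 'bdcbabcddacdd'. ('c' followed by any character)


Pattern: c. means 'c' followed by any character.
Scanning 'bdcbabcddacdd' position-by-position:
  Pos 0: window 'bd' -> no
  Pos 1: window 'dc' -> no
  Pos 2: window 'cb' -> MATCH
  Pos 3: window 'ba' -> no
  Pos 4: window 'ab' -> no
  Pos 5: window 'bc' -> no
  Pos 6: window 'cd' -> MATCH
  Pos 7: window 'dd' -> no
  Pos 8: window 'da' -> no
  Pos 9: window 'ac' -> no
  Pos 10: window 'cd' -> MATCH
  Pos 11: window 'dd' -> no
  Pos 12: window 'd' -> no
Total matches: 3

3


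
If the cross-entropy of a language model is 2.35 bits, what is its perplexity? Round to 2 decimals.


Perplexity formula: PP = 2^H
H = 2.35
PP = 2^2.35
Decompose: 2^2.35 = 2^2 * 2^0.35
2^2 = 4, 2^0.35 ~ 1.2745606
PP ~ 4 * 1.2745606 = 5.0982424
Rounded to 2 decimals: 5.10

5.10


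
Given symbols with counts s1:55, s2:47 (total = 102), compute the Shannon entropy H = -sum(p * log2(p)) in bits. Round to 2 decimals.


Computing entropy H = -sum(p_i * log2(p_i)):
  s1: p = 55/102 = 0.5392, -p*log2(p) = 0.4805
  s2: p = 47/102 = 0.4608, -p*log2(p) = 0.5151
H = sum of terms = 0.9956
Rounded to 2 decimals: 1.00

1.00


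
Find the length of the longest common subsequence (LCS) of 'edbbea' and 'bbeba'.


DP table for LCS of 'edbbea' and 'bbeba':
       b  b  e  b  a
    0  0  0  0  0  0
  e 0  0  0  1  1  1
  d 0  0  0  1  1  1
  b 0  1  1  1  2  2
  b 0  1  2  2  2  2
  e 0  1  2  3  3  3
  a 0  1  2  3  3  4
LCS: 'bbea'
LCS length = 4

4


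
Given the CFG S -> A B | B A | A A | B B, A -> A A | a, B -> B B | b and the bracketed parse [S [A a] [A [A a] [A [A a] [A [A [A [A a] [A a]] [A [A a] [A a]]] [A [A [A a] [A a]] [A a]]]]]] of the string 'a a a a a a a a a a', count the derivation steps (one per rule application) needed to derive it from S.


Every bracketed nonterminal node [X ...] in the tree is produced by exactly one rule application.
Reading the tree off as a leftmost derivation:
  Step 1: S  =>  A A   (applied S -> A A)
  Step 2: A A  =>  a A   (applied A -> a)
  Step 3: a A  =>  a A A   (applied A -> A A)
  Step 4: a A A  =>  a a A   (applied A -> a)
  Step 5: a a A  =>  a a A A   (applied A -> A A)
  Step 6: a a A A  =>  a a a A   (applied A -> a)
  Step 7: a a a A  =>  a a a A A   (applied A -> A A)
  Step 8: a a a A A  =>  a a a A A A   (applied A -> A A)
  Step 9: a a a A A A  =>  a a a A A A A   (applied A -> A A)
  Step 10: a a a A A A A  =>  a a a a A A A   (applied A -> a)
  Step 11: a a a a A A A  =>  a a a a a A A   (applied A -> a)
  Step 12: a a a a a A A  =>  a a a a a A A A   (applied A -> A A)
  Step 13: a a a a a A A A  =>  a a a a a a A A   (applied A -> a)
  Step 14: a a a a a a A A  =>  a a a a a a a A   (applied A -> a)
  Step 15: a a a a a a a A  =>  a a a a a a a A A   (applied A -> A A)
  Step 16: a a a a a a a A A  =>  a a a a a a a A A A   (applied A -> A A)
  Step 17: a a a a a a a A A A  =>  a a a a a a a a A A   (applied A -> a)
  Step 18: a a a a a a a a A A  =>  a a a a a a a a a A   (applied A -> a)
  Step 19: a a a a a a a a a A  =>  a a a a a a a a a a   (applied A -> a)
Final yield: a a a a a a a a a a
Total rewrite steps: 19

19


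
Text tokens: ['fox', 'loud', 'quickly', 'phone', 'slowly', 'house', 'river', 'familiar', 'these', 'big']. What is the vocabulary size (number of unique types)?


Listing all tokens and tracking unique types:
  Token 1: 'fox' -> NEW (unique so far: 1)
  Token 2: 'loud' -> NEW (unique so far: 2)
  Token 3: 'quickly' -> NEW (unique so far: 3)
  Token 4: 'phone' -> NEW (unique so far: 4)
  Token 5: 'slowly' -> NEW (unique so far: 5)
  Token 6: 'house' -> NEW (unique so far: 6)
  Token 7: 'river' -> NEW (unique so far: 7)
  Token 8: 'familiar' -> NEW (unique so far: 8)
  Token 9: 'these' -> NEW (unique so far: 9)
  Token 10: 'big' -> NEW (unique so far: 10)
Unique types: ('big', 'familiar', 'fox', 'house', 'loud', 'phone', 'quickly', 'river', 'slowly', 'these')
Vocabulary size: 10

10


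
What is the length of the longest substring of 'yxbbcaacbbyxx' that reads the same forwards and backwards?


Scanning 'yxbbcaacbbyxx' for palindromic substrings.
Substring at positions 2-9: 'bbcaacbb'.
Check: reverse('bbcaacbb') = 'bbcaacbb' -> palindrome confirmed.
Neighbouring characters ('x' / 'y') break symmetry, so it cannot extend further.
No longer palindromic substring exists; longest length = 8

8


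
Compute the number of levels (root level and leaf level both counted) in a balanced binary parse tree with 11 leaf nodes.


In a balanced binary tree with n leaves the deepest leaf is ceil(log2(n)) edges below the root,
so counting node levels inclusive of root and leaves gives ceil(log2(n)) + 1 levels.
log2(11) = 3.4594
ceil(3.4594) = 4
levels = 4 + 1 = 5

5


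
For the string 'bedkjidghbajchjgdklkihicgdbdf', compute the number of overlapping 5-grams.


String 'bedkjidghbajchjgdklkihicgdbdf' has length L = 29.
Number of overlapping n-grams = L - n + 1
Substituting: 29 - 5 + 1 = 25

25


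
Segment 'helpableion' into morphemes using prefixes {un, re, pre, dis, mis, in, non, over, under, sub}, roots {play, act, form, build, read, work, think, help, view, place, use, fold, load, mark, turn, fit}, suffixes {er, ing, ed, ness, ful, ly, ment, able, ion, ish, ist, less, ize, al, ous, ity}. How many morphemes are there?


Segmenting 'helpableion' against the inventory:
  'help' -> root (morpheme 1)
  'able' -> suffix (morpheme 2)
  'ion' -> suffix (morpheme 3)
Total morphemes: 3

3


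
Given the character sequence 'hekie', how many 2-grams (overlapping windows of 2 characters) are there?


String 'hekie' has length L = 5.
Number of overlapping n-grams = L - n + 1
Substituting: 5 - 2 + 1 = 4

4


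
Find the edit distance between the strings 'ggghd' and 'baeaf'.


Building DP table for s1='ggghd' (len 5) and s2='baeaf' (len 5):
       b  a  e  a  f
    0  1  2  3  4  5
  g 1  1  2  3  4  5
  g 2  2  2  3  4  5
  g 3  3  3  3  4  5
  h 4  4  4  4  4  5
  d 5  5  5  5  5  5
Edit distance = dp[5][5] = 5

5


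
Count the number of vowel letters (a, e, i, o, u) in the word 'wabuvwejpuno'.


Scanning each character of 'wabuvwejpuno':
  Position 1: 'w' -> consonant (running count: 0)
  Position 2: 'a' -> vowel (running count: 1)
  Position 3: 'b' -> consonant (running count: 1)
  Position 4: 'u' -> vowel (running count: 2)
  Position 5: 'v' -> consonant (running count: 2)
  Position 6: 'w' -> consonant (running count: 2)
  Position 7: 'e' -> vowel (running count: 3)
  Position 8: 'j' -> consonant (running count: 3)
  Position 9: 'p' -> consonant (running count: 3)
  Position 10: 'u' -> vowel (running count: 4)
  Position 11: 'n' -> consonant (running count: 4)
  Position 12: 'o' -> vowel (running count: 5)
Total vowels: 5

5


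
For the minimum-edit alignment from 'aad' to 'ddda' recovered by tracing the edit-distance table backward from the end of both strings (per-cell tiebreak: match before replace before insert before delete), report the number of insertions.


Edit distance = 3. Backtracking from cell (3, 4) with preference match > replace > insert > delete,
then listing the resulting alignment 'aad' -> 'ddda' left to right:
  Step 1: replace a->d
  Step 2: replace a->d
  Step 3: keep 'd'
  Step 4: insert 'a' [insertion #1]
Total insertions: 1

1


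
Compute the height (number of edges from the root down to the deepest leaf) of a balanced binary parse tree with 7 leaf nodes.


In a balanced binary tree with n leaves the deepest leaf is ceil(log2(n)) edges below the root.
log2(7) = 2.8074
ceil(2.8074) = 3
height (edges) = 3

3


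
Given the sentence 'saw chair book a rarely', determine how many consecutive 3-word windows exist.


Word trigrams from [5] words:
  Trigram 1: (saw chair book)
  Trigram 2: (chair book a)
  Trigram 3: (book a rarely)
Total word trigrams: 5 - 2 = 3

3


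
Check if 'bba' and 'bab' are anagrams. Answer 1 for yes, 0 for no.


Sort characters of 'bba': 'abb'
Sort characters of 'bab': 'abb'
Sorted forms match -> they ARE anagrams
Result: 1

1


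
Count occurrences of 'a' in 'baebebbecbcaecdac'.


Scanning 'baebebbecbcaecdac' for 'a':
  Position 1: 'a' -> MATCH (count: 1)
  Position 11: 'a' -> MATCH (count: 2)
  Position 15: 'a' -> MATCH (count: 3)
Total occurrences of 'a': 3

3


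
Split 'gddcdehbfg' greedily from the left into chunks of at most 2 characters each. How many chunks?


'gddcdehbfg' has 10 characters.
Chunking with max size 2:
  Chunk 1: 'gd' (positions 0-1)
  Chunk 2: 'dc' (positions 2-3)
  Chunk 3: 'de' (positions 4-5)
  Chunk 4: 'hb' (positions 6-7)
  Chunk 5: 'fg' (positions 8-9)
Total chunks: ceil(10 / 2) = 5

5


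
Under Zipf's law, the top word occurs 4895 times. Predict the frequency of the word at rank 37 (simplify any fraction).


Zipf's law: freq(rank) = f1 / rank
f1 = 4895, rank = 37
freq = 4895 / 37
GCD(4895, 37) = 1
Simplified: 4895/37

4895/37


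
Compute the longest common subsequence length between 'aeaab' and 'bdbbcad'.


DP table for LCS of 'aeaab' and 'bdbbcad':
       b  d  b  b  c  a  d
    0  0  0  0  0  0  0  0
  a 0  0  0  0  0  0  1  1
  e 0  0  0  0  0  0  1  1
  a 0  0  0  0  0  0  1  1
  a 0  0  0  0  0  0  1  1
  b 0  1  1  1  1  1  1  1
LCS: 'a'
LCS length = 1

1


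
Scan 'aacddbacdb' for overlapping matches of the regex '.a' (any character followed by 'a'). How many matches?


Pattern: .a means any character followed by 'a'.
Scanning 'aacddbacdb' position-by-position:
  Pos 0: window 'aa' -> MATCH
  Pos 1: window 'ac' -> no
  Pos 2: window 'cd' -> no
  Pos 3: window 'dd' -> no
  Pos 4: window 'db' -> no
  Pos 5: window 'ba' -> MATCH
  Pos 6: window 'ac' -> no
  Pos 7: window 'cd' -> no
  Pos 8: window 'db' -> no
  Pos 9: window 'b' -> no
Total matches: 2

2


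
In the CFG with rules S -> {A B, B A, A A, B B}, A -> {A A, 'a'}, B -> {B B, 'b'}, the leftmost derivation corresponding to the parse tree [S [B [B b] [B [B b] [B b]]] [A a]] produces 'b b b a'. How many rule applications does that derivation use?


Every bracketed nonterminal node [X ...] in the tree is produced by exactly one rule application.
Reading the tree off as a leftmost derivation:
  Step 1: S  =>  B A   (applied S -> B A)
  Step 2: B A  =>  B B A   (applied B -> B B)
  Step 3: B B A  =>  b B A   (applied B -> b)
  Step 4: b B A  =>  b B B A   (applied B -> B B)
  Step 5: b B B A  =>  b b B A   (applied B -> b)
  Step 6: b b B A  =>  b b b A   (applied B -> b)
  Step 7: b b b A  =>  b b b a   (applied A -> a)
Final yield: b b b a
Total rewrite steps: 7

7


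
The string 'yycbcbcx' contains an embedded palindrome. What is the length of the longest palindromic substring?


Scanning 'yycbcbcx' for palindromic substrings.
Substring at positions 2-6: 'cbcbc'.
Check: reverse('cbcbc') = 'cbcbc' -> palindrome confirmed.
Neighbouring characters ('y' / 'x') break symmetry, so it cannot extend further.
No longer palindromic substring exists; longest length = 5

5


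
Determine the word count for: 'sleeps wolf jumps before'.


Counting words by splitting on spaces:
  Word 1: 'sleeps'
  Word 2: 'wolf'
  Word 3: 'jumps'
  Word 4: 'before'
Total words: 4

4


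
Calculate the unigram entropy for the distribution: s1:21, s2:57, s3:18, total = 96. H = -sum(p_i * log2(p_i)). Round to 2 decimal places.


Computing entropy H = -sum(p_i * log2(p_i)):
  s1: p = 21/96 = 0.2188, -p*log2(p) = 0.4796
  s2: p = 57/96 = 0.5938, -p*log2(p) = 0.4465
  s3: p = 18/96 = 0.1875, -p*log2(p) = 0.4528
H = sum of terms = 1.3789
Rounded to 2 decimals: 1.38

1.38


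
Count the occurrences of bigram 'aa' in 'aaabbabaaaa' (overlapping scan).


Scanning 'aaabbabaaaa' for bigram 'aa':
  Position 0: 'aa' -> MATCH
  Position 1: 'aa' -> MATCH
  Position 2: 'ab' -> no
  Position 3: 'bb' -> no
  Position 4: 'ba' -> no
  Position 5: 'ab' -> no
  Position 6: 'ba' -> no
  Position 7: 'aa' -> MATCH
  Position 8: 'aa' -> MATCH
  Position 9: 'aa' -> MATCH
Total matches: 5

5


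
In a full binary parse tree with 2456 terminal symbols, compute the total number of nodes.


Leaf nodes (terminals): 2456
Internal nodes = n - 1 = 2456 - 1 = 2455
Total = leaves + internal = 2456 + 2455 = 4911

4911


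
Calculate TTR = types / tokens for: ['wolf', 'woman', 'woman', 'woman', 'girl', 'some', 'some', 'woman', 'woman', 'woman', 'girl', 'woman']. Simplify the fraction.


Tokens: 12
Unique types: ('girl', 'some', 'wolf', 'woman') = 4
TTR = 4/12
Simplify: divide both by 4 -> 1/3
TTR = 1/3

1/3


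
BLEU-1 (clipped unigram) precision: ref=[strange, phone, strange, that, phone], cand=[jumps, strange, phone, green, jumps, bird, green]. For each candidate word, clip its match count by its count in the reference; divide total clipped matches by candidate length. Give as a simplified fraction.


Reference word counts: {'phone': 2, 'strange': 2, 'that': 1}
Checking each candidate word (with clipping):
  'jumps' -> not in reference -> no match (matches: 0)
  'strange' -> in reference (ref count 2, used 1/2) -> match (matches: 1)
  'phone' -> in reference (ref count 2, used 1/2) -> match (matches: 2)
  'green' -> not in reference -> no match (matches: 2)
  'jumps' -> not in reference -> no match (matches: 2)
  'bird' -> not in reference -> no match (matches: 2)
  'green' -> not in reference -> no match (matches: 2)
Clipped matches: 2, Candidate length: 7
Precision = 2/7

2/7


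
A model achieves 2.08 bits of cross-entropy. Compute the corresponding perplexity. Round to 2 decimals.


Perplexity formula: PP = 2^H
H = 2.08
PP = 2^2.08
Decompose: 2^2.08 = 2^2 * 2^0.08
2^2 = 4, 2^0.08 ~ 1.0570180
PP ~ 4 * 1.0570180 = 4.2280720
Rounded to 2 decimals: 4.23

4.23


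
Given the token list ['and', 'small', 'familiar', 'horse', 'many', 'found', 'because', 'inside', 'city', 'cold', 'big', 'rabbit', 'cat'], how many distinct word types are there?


Listing all tokens and tracking unique types:
  Token 1: 'and' -> NEW (unique so far: 1)
  Token 2: 'small' -> NEW (unique so far: 2)
  Token 3: 'familiar' -> NEW (unique so far: 3)
  Token 4: 'horse' -> NEW (unique so far: 4)
  Token 5: 'many' -> NEW (unique so far: 5)
  Token 6: 'found' -> NEW (unique so far: 6)
  Token 7: 'because' -> NEW (unique so far: 7)
  Token 8: 'inside' -> NEW (unique so far: 8)
  Token 9: 'city' -> NEW (unique so far: 9)
  Token 10: 'cold' -> NEW (unique so far: 10)
  Token 11: 'big' -> NEW (unique so far: 11)
  Token 12: 'rabbit' -> NEW (unique so far: 12)
  Token 13: 'cat' -> NEW (unique so far: 13)
Unique types: ('and', 'because', 'big', 'cat', 'city', 'cold', 'familiar', 'found', 'horse', 'inside', 'many', 'rabbit', 'small')
Vocabulary size: 13

13


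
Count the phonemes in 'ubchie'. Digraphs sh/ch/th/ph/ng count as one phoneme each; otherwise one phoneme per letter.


Parsing 'ubchie' greedily, digraphs first:
  'u' -> vowel phoneme (phonemes so far: 1)
  'b' -> consonant phoneme (phonemes so far: 2)
  'ch' -> digraph (1 consonant phoneme) (phonemes so far: 3)
  'i' -> vowel phoneme (phonemes so far: 4)
  'e' -> vowel phoneme (phonemes so far: 5)
Total phonemes: 5

5


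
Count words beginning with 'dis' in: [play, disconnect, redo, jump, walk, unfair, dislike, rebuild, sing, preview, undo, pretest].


Checking each word for prefix 'dis':
  'play' -> no (count: 0)
  'disconnect' -> YES, starts with 'dis' (count: 1)
  'redo' -> no (count: 1)
  'jump' -> no (count: 1)
  'walk' -> no (count: 1)
  'unfair' -> no (count: 1)
  'dislike' -> YES, starts with 'dis' (count: 2)
  'rebuild' -> no (count: 2)
  'sing' -> no (count: 2)
  'preview' -> no (count: 2)
  'undo' -> no (count: 2)
  'pretest' -> no (count: 2)
Total with prefix 'dis': 2

2


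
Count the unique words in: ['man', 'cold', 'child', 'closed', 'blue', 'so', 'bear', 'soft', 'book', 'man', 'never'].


Listing all tokens and tracking unique types:
  Token 1: 'man' -> NEW (unique so far: 1)
  Token 2: 'cold' -> NEW (unique so far: 2)
  Token 3: 'child' -> NEW (unique so far: 3)
  Token 4: 'closed' -> NEW (unique so far: 4)
  Token 5: 'blue' -> NEW (unique so far: 5)
  Token 6: 'so' -> NEW (unique so far: 6)
  Token 7: 'bear' -> NEW (unique so far: 7)
  Token 8: 'soft' -> NEW (unique so far: 8)
  Token 9: 'book' -> NEW (unique so far: 9)
  Token 10: 'man' -> duplicate (unique so far: 9)
  Token 11: 'never' -> NEW (unique so far: 10)
Unique types: ('bear', 'blue', 'book', 'child', 'closed', 'cold', 'man', 'never', 'so', 'soft')
Vocabulary size: 10

10


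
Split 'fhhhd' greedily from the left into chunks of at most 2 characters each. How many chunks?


'fhhhd' has 5 characters.
Chunking with max size 2:
  Chunk 1: 'fh' (positions 0-1)
  Chunk 2: 'hh' (positions 2-3)
  Chunk 3: 'd' (positions 4-4)
Total chunks: ceil(5 / 2) = 3

3


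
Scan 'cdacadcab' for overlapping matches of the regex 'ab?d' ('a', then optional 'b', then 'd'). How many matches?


Pattern: ab?d means 'a', then optional 'b', then 'd'.
Scanning 'cdacadcab' position-by-position:
  Pos 0: window 'cda' -> no
  Pos 1: window 'dac' -> no
  Pos 2: window 'aca' -> no
  Pos 3: window 'cad' -> no
  Pos 4: window 'adc' -> MATCH
  Pos 5: window 'dca' -> no
  Pos 6: window 'cab' -> no
  Pos 7: window 'ab' -> no
  Pos 8: window 'b' -> no
Total matches: 1

1


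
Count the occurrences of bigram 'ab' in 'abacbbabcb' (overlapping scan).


Scanning 'abacbbabcb' for bigram 'ab':
  Position 0: 'ab' -> MATCH
  Position 1: 'ba' -> no
  Position 2: 'ac' -> no
  Position 3: 'cb' -> no
  Position 4: 'bb' -> no
  Position 5: 'ba' -> no
  Position 6: 'ab' -> MATCH
  Position 7: 'bc' -> no
  Position 8: 'cb' -> no
Total matches: 2

2


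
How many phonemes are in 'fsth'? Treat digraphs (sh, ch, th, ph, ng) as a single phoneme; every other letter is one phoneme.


Parsing 'fsth' greedily, digraphs first:
  'f' -> consonant phoneme (phonemes so far: 1)
  's' -> consonant phoneme (phonemes so far: 2)
  'th' -> digraph (1 consonant phoneme) (phonemes so far: 3)
Total phonemes: 3

3


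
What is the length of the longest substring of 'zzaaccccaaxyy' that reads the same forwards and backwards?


Scanning 'zzaaccccaaxyy' for palindromic substrings.
Substring at positions 2-9: 'aaccccaa'.
Check: reverse('aaccccaa') = 'aaccccaa' -> palindrome confirmed.
Neighbouring characters ('z' / 'x') break symmetry, so it cannot extend further.
No longer palindromic substring exists; longest length = 8

8


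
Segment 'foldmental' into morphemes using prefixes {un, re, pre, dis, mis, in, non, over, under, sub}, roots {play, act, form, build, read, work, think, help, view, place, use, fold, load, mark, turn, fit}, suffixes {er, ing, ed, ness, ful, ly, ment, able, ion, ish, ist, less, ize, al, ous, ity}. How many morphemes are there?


Segmenting 'foldmental' against the inventory:
  'fold' -> root (morpheme 1)
  'ment' -> suffix (morpheme 2)
  'al' -> suffix (morpheme 3)
Total morphemes: 3

3


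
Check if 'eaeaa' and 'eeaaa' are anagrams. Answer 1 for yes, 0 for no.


Sort characters of 'eaeaa': 'aaaee'
Sort characters of 'eeaaa': 'aaaee'
Sorted forms match -> they ARE anagrams
Result: 1

1


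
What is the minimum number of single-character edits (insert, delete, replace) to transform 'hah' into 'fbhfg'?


Building DP table for s1='hah' (len 3) and s2='fbhfg' (len 5):
       f  b  h  f  g
    0  1  2  3  4  5
  h 1  1  2  2  3  4
  a 2  2  2  3  3  4
  h 3  3  3  2  3  4
Edit distance = dp[3][5] = 4

4


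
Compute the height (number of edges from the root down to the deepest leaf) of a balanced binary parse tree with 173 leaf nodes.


In a balanced binary tree with n leaves the deepest leaf is ceil(log2(n)) edges below the root.
log2(173) = 7.4346
ceil(7.4346) = 8
height (edges) = 8

8


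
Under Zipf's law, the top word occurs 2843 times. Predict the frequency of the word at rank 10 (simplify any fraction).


Zipf's law: freq(rank) = f1 / rank
f1 = 2843, rank = 10
freq = 2843 / 10
GCD(2843, 10) = 1
Simplified: 2843/10

2843/10


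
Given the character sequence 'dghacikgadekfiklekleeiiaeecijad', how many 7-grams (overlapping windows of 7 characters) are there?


String 'dghacikgadekfiklekleeiiaeecijad' has length L = 31.
Number of overlapping n-grams = L - n + 1
Substituting: 31 - 7 + 1 = 25

25


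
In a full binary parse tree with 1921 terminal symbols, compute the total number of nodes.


Leaf nodes (terminals): 1921
Internal nodes = n - 1 = 1921 - 1 = 1920
Total = leaves + internal = 1921 + 1920 = 3841

3841


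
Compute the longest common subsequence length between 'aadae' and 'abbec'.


DP table for LCS of 'aadae' and 'abbec':
       a  b  b  e  c
    0  0  0  0  0  0
  a 0  1  1  1  1  1
  a 0  1  1  1  1  1
  d 0  1  1  1  1  1
  a 0  1  1  1  1  1
  e 0  1  1  1  2  2
LCS: 'ae'
LCS length = 2

2


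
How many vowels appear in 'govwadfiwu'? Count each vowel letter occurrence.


Scanning each character of 'govwadfiwu':
  Position 1: 'g' -> consonant (running count: 0)
  Position 2: 'o' -> vowel (running count: 1)
  Position 3: 'v' -> consonant (running count: 1)
  Position 4: 'w' -> consonant (running count: 1)
  Position 5: 'a' -> vowel (running count: 2)
  Position 6: 'd' -> consonant (running count: 2)
  Position 7: 'f' -> consonant (running count: 2)
  Position 8: 'i' -> vowel (running count: 3)
  Position 9: 'w' -> consonant (running count: 3)
  Position 10: 'u' -> vowel (running count: 4)
Total vowels: 4

4


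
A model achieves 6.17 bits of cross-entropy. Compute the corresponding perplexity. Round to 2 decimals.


Perplexity formula: PP = 2^H
H = 6.17
PP = 2^6.17
Decompose: 2^6.17 = 2^6 * 2^0.17
2^6 = 64, 2^0.17 ~ 1.1250585
PP ~ 64 * 1.1250585 = 72.0037440
Rounded to 2 decimals: 72.00

72.00


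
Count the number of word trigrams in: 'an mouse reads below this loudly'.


Word trigrams from [6] words:
  Trigram 1: (an mouse reads)
  Trigram 2: (mouse reads below)
  Trigram 3: (reads below this)
  Trigram 4: (below this loudly)
Total word trigrams: 6 - 2 = 4

4


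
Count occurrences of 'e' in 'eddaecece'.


Scanning 'eddaecece' for 'e':
  Position 0: 'e' -> MATCH (count: 1)
  Position 4: 'e' -> MATCH (count: 2)
  Position 6: 'e' -> MATCH (count: 3)
  Position 8: 'e' -> MATCH (count: 4)
Total occurrences of 'e': 4

4


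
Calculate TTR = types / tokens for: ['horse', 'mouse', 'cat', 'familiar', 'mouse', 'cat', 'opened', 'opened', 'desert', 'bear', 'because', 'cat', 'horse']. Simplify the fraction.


Tokens: 13
Unique types: ('bear', 'because', 'cat', 'desert', 'familiar', 'horse', 'mouse', 'opened') = 8
TTR = 8/13
Already in lowest terms.

8/13


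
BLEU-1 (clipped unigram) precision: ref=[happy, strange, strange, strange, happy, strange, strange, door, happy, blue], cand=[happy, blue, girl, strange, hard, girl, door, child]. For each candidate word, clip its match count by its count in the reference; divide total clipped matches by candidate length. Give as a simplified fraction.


Reference word counts: {'blue': 1, 'door': 1, 'happy': 3, 'strange': 5}
Checking each candidate word (with clipping):
  'happy' -> in reference (ref count 3, used 1/3) -> match (matches: 1)
  'blue' -> in reference (ref count 1, used 1/1) -> match (matches: 2)
  'girl' -> not in reference -> no match (matches: 2)
  'strange' -> in reference (ref count 5, used 1/5) -> match (matches: 3)
  'hard' -> not in reference -> no match (matches: 3)
  'girl' -> not in reference -> no match (matches: 3)
  'door' -> in reference (ref count 1, used 1/1) -> match (matches: 4)
  'child' -> not in reference -> no match (matches: 4)
Clipped matches: 4, Candidate length: 8
Precision = 4/8 = 1/2

1/2


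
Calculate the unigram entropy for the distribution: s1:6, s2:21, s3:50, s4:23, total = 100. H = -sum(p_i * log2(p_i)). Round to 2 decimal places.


Computing entropy H = -sum(p_i * log2(p_i)):
  s1: p = 6/100 = 0.0600, -p*log2(p) = 0.2435
  s2: p = 21/100 = 0.2100, -p*log2(p) = 0.4728
  s3: p = 50/100 = 0.5000, -p*log2(p) = 0.5000
  s4: p = 23/100 = 0.2300, -p*log2(p) = 0.4877
H = sum of terms = 1.7040
Rounded to 2 decimals: 1.70

1.70


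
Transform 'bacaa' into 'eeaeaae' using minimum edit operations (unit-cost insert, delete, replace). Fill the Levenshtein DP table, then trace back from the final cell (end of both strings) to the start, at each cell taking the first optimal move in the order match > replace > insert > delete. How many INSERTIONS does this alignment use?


Edit distance = 4. Backtracking from cell (5, 7) with preference match > replace > insert > delete,
then listing the resulting alignment 'bacaa' -> 'eeaeaae' left to right:
  Step 1: insert 'e' [insertion #1]
  Step 2: replace b->e
  Step 3: keep 'a'
  Step 4: replace c->e
  Step 5: keep 'a'
  Step 6: keep 'a'
  Step 7: insert 'e' [insertion #2]
Total insertions: 2

2


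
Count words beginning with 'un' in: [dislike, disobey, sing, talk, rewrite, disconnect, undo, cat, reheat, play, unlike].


Checking each word for prefix 'un':
  'dislike' -> no (count: 0)
  'disobey' -> no (count: 0)
  'sing' -> no (count: 0)
  'talk' -> no (count: 0)
  'rewrite' -> no (count: 0)
  'disconnect' -> no (count: 0)
  'undo' -> YES, starts with 'un' (count: 1)
  'cat' -> no (count: 1)
  'reheat' -> no (count: 1)
  'play' -> no (count: 1)
  'unlike' -> YES, starts with 'un' (count: 2)
Total with prefix 'un': 2

2


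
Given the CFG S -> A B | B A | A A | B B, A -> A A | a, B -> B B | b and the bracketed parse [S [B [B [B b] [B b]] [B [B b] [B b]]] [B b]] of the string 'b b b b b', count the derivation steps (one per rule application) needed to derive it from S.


Every bracketed nonterminal node [X ...] in the tree is produced by exactly one rule application.
Reading the tree off as a leftmost derivation:
  Step 1: S  =>  B B   (applied S -> B B)
  Step 2: B B  =>  B B B   (applied B -> B B)
  Step 3: B B B  =>  B B B B   (applied B -> B B)
  Step 4: B B B B  =>  b B B B   (applied B -> b)
  Step 5: b B B B  =>  b b B B   (applied B -> b)
  Step 6: b b B B  =>  b b B B B   (applied B -> B B)
  Step 7: b b B B B  =>  b b b B B   (applied B -> b)
  Step 8: b b b B B  =>  b b b b B   (applied B -> b)
  Step 9: b b b b B  =>  b b b b b   (applied B -> b)
Final yield: b b b b b
Total rewrite steps: 9

9


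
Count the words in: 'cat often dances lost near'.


Counting words by splitting on spaces:
  Word 1: 'cat'
  Word 2: 'often'
  Word 3: 'dances'
  Word 4: 'lost'
  Word 5: 'near'
Total words: 5

5


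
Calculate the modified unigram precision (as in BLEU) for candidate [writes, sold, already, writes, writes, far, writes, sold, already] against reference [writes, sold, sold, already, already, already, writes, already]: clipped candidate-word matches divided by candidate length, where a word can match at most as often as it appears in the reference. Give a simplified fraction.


Reference word counts: {'already': 4, 'sold': 2, 'writes': 2}
Checking each candidate word (with clipping):
  'writes' -> in reference (ref count 2, used 1/2) -> match (matches: 1)
  'sold' -> in reference (ref count 2, used 1/2) -> match (matches: 2)
  'already' -> in reference (ref count 4, used 1/4) -> match (matches: 3)
  'writes' -> in reference (ref count 2, used 2/2) -> match (matches: 4)
  'writes' -> ref count 2 already used up (2/2) -> clipped, no match (matches: 4)
  'far' -> not in reference -> no match (matches: 4)
  'writes' -> ref count 2 already used up (2/2) -> clipped, no match (matches: 4)
  'sold' -> in reference (ref count 2, used 2/2) -> match (matches: 5)
  'already' -> in reference (ref count 4, used 2/4) -> match (matches: 6)
Clipped matches: 6, Candidate length: 9
Precision = 6/9 = 2/3

2/3


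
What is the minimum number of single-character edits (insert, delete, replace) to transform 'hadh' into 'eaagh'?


Building DP table for s1='hadh' (len 4) and s2='eaagh' (len 5):
       e  a  a  g  h
    0  1  2  3  4  5
  h 1  1  2  3  4  4
  a 2  2  1  2  3  4
  d 3  3  2  2  3  4
  h 4  4  3  3  3  3
Edit distance = dp[4][5] = 3

3


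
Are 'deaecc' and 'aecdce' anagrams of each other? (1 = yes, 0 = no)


Sort characters of 'deaecc': 'accdee'
Sort characters of 'aecdce': 'accdee'
Sorted forms match -> they ARE anagrams
Result: 1

1


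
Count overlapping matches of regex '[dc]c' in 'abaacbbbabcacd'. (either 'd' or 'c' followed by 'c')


Pattern: [dc]c means either 'd' or 'c' followed by 'c'.
Scanning 'abaacbbbabcacd' position-by-position:
  Pos 0: window 'ab' -> no
  Pos 1: window 'ba' -> no
  Pos 2: window 'aa' -> no
  Pos 3: window 'ac' -> no
  Pos 4: window 'cb' -> no
  Pos 5: window 'bb' -> no
  Pos 6: window 'bb' -> no
  Pos 7: window 'ba' -> no
  Pos 8: window 'ab' -> no
  Pos 9: window 'bc' -> no
  Pos 10: window 'ca' -> no
  Pos 11: window 'ac' -> no
  Pos 12: window 'cd' -> no
  Pos 13: window 'd' -> no
Total matches: 0

0


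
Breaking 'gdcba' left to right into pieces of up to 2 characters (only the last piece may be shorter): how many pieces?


'gdcba' has 5 characters.
Chunking with max size 2:
  Chunk 1: 'gd' (positions 0-1)
  Chunk 2: 'cb' (positions 2-3)
  Chunk 3: 'a' (positions 4-4)
Total chunks: ceil(5 / 2) = 3

3


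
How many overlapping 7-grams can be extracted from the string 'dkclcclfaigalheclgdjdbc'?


String 'dkclcclfaigalheclgdjdbc' has length L = 23.
Number of overlapping n-grams = L - n + 1
Substituting: 23 - 7 + 1 = 17

17


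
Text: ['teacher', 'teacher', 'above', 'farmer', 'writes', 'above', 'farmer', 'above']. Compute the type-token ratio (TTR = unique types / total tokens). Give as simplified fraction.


Tokens: 8
Unique types: ('above', 'farmer', 'teacher', 'writes') = 4
TTR = 4/8
Simplify: divide both by 4 -> 1/2
TTR = 1/2

1/2


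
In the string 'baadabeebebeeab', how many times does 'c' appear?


Scanning 'baadabeebebeeab' for 'c':
  No matches found.
Total occurrences of 'c': 0

0


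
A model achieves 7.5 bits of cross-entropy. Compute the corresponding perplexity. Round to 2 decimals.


Perplexity formula: PP = 2^H
H = 7.5
PP = 2^7.5
Decompose: 2^7.5 = 2^7 * 2^0.5 = 2^7 * sqrt(2)
2^7 = 128, sqrt(2) ~ 1.4142136
PP ~ 128 * 1.4142136 = 181.0193408
Rounded to 2 decimals: 181.02

181.02


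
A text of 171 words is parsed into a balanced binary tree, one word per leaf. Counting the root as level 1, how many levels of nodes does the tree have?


In a balanced binary tree with n leaves the deepest leaf is ceil(log2(n)) edges below the root,
so counting node levels inclusive of root and leaves gives ceil(log2(n)) + 1 levels.
log2(171) = 7.4179
ceil(7.4179) = 8
levels = 8 + 1 = 9

9


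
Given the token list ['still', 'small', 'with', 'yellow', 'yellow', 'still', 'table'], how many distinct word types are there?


Listing all tokens and tracking unique types:
  Token 1: 'still' -> NEW (unique so far: 1)
  Token 2: 'small' -> NEW (unique so far: 2)
  Token 3: 'with' -> NEW (unique so far: 3)
  Token 4: 'yellow' -> NEW (unique so far: 4)
  Token 5: 'yellow' -> duplicate (unique so far: 4)
  Token 6: 'still' -> duplicate (unique so far: 4)
  Token 7: 'table' -> NEW (unique so far: 5)
Unique types: ('small', 'still', 'table', 'with', 'yellow')
Vocabulary size: 5

5


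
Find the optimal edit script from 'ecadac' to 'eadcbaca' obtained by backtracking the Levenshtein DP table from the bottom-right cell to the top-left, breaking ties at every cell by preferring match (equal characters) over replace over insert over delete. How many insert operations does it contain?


Edit distance = 4. Backtracking from cell (6, 8) with preference match > replace > insert > delete,
then listing the resulting alignment 'ecadac' -> 'eadcbaca' left to right:
  Step 1: keep 'e'
  Step 2: delete 'c'
  Step 3: keep 'a'
  Step 4: keep 'd'
  Step 5: insert 'c' [insertion #1]
  Step 6: insert 'b' [insertion #2]
  Step 7: keep 'a'
  Step 8: keep 'c'
  Step 9: insert 'a' [insertion #3]
Total insertions: 3

3
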